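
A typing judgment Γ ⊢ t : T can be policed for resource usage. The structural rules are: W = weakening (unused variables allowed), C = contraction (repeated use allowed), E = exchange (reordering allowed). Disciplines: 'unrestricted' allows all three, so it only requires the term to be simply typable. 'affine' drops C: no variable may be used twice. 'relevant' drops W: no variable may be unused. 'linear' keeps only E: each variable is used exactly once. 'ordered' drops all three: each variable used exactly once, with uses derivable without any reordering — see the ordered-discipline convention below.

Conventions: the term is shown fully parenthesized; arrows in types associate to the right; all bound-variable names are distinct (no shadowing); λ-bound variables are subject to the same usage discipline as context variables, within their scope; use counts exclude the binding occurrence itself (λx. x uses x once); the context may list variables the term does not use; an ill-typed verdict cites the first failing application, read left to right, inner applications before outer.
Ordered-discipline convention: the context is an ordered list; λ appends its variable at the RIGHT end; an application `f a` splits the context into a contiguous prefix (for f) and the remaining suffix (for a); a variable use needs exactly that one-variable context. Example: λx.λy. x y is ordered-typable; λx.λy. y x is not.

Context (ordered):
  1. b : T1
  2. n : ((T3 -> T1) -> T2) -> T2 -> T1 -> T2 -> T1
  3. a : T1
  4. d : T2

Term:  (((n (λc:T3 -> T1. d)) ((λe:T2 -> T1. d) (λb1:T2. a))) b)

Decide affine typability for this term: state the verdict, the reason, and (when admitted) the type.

no — uses contraction: d ×2
use counts: b=1; n=1; a=1; d=2; c (bound)=0; e (bound)=0; b1 (bound)=0
order of uses: n, d, d, a, b
typing: well-typed at T2 -> T1
across the five disciplines: ordered ✗ | linear ✗ | affine ✗ | relevant ✗ | unrestricted ✓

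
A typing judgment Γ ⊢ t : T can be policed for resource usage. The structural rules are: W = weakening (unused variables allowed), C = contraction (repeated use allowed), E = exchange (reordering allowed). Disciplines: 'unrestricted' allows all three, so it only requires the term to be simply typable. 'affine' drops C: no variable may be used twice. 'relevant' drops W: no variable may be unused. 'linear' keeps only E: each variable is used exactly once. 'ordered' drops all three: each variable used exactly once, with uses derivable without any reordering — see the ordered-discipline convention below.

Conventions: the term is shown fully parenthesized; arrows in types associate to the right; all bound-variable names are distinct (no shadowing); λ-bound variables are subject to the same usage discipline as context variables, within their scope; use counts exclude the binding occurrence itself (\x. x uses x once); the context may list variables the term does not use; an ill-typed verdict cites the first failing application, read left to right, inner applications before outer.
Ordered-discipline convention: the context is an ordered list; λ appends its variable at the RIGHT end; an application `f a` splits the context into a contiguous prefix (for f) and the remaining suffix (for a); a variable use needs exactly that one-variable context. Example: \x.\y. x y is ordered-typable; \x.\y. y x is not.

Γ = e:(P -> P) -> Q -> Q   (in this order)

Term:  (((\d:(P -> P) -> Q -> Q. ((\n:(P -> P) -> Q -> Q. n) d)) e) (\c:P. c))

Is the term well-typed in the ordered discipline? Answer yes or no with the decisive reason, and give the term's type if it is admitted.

yes — e, d, n, c once each; derivable with no W/C/E; term : Q -> Q
use counts: e ×1, d [bound] ×1, n [bound] ×1, c [bound] ×1
uses in reading order: n, d, e, c
typing: well-typed at Q -> Q
across the five disciplines: ordered ✓ · linear ✓ · affine ✓ · relevant ✓ · unrestricted ✓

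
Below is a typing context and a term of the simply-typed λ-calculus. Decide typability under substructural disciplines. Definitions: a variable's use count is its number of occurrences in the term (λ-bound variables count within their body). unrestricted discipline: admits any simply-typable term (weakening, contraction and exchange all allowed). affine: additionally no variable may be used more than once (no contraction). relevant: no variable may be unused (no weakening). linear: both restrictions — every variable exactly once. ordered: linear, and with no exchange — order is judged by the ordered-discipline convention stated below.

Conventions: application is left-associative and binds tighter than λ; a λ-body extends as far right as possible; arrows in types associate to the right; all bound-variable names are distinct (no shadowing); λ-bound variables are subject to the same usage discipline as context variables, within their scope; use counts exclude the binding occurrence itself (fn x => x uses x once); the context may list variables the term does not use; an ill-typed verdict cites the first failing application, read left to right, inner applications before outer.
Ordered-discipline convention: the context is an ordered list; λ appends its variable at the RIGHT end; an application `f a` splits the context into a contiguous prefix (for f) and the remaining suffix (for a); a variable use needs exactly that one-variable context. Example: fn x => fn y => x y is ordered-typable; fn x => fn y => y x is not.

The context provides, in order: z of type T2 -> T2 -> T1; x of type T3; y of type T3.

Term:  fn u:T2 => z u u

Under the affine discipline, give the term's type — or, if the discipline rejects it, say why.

not well-typed under affine — repeated use of u ×2
usage: z=1; x=0; y=0; u (bound)=2
use order (left to right): z, u, u
typing: well-typed — term : T2 -> T1
summary: ordered ✗ | linear ✗ | affine ✗ | relevant ✗ | unrestricted ✓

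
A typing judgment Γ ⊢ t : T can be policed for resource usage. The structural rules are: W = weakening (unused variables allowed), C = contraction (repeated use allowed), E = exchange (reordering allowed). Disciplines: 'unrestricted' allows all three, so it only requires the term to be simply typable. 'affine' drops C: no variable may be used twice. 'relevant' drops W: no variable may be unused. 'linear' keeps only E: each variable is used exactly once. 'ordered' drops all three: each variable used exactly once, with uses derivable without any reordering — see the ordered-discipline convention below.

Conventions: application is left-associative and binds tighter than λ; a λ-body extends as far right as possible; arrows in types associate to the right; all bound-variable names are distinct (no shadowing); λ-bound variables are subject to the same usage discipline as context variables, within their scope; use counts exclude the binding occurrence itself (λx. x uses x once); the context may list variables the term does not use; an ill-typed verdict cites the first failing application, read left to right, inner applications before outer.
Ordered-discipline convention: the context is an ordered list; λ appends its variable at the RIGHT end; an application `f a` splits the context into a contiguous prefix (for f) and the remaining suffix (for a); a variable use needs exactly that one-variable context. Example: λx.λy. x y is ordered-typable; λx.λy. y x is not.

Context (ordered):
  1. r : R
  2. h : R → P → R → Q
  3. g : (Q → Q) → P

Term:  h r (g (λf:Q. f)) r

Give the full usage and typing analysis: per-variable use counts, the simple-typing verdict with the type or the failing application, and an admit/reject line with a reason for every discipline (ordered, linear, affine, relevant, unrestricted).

usage: r=2, h=1, g=1, f (λ-bound)=1
use order (left to right): h, r, g, f, r
typing: ✓ — Q
ordered: ✗, repeated use of r ×2
linear: ✗, repeated use of r ×2
affine: ✗, repeated use of r ×2
relevant: ✓, at least one use each (r, h, g, f)
unrestricted: ✓, simply typable at Q; W, C, E all held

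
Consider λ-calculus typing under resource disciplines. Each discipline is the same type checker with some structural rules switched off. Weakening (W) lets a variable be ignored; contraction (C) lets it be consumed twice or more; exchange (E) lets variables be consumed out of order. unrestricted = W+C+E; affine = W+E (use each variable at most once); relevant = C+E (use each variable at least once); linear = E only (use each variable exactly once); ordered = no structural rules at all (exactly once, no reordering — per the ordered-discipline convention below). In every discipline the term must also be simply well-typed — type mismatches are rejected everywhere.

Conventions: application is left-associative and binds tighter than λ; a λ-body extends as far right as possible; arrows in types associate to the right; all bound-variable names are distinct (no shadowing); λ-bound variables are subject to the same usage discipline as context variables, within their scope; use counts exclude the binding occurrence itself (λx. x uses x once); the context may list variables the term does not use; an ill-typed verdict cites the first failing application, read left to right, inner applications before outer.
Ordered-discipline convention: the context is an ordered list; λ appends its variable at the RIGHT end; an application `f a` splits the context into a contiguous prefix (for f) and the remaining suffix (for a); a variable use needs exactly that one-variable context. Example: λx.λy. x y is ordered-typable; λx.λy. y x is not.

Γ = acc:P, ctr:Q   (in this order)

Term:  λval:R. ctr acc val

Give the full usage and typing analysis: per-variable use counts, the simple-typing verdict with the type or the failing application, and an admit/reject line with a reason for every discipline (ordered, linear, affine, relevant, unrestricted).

usage: acc=1, ctr=1, val (bound)=1
left-to-right use order: ctr, acc, val
typing: ill-typed: non-arrow in function slot: Q
ordered: ✗ — fails simple typing
linear: ✗ — a type mismatch blocks all five
affine: ✗ — the type mismatch rejects it
relevant: ✗ — not simply typable
unrestricted: ✗ — fails simple typing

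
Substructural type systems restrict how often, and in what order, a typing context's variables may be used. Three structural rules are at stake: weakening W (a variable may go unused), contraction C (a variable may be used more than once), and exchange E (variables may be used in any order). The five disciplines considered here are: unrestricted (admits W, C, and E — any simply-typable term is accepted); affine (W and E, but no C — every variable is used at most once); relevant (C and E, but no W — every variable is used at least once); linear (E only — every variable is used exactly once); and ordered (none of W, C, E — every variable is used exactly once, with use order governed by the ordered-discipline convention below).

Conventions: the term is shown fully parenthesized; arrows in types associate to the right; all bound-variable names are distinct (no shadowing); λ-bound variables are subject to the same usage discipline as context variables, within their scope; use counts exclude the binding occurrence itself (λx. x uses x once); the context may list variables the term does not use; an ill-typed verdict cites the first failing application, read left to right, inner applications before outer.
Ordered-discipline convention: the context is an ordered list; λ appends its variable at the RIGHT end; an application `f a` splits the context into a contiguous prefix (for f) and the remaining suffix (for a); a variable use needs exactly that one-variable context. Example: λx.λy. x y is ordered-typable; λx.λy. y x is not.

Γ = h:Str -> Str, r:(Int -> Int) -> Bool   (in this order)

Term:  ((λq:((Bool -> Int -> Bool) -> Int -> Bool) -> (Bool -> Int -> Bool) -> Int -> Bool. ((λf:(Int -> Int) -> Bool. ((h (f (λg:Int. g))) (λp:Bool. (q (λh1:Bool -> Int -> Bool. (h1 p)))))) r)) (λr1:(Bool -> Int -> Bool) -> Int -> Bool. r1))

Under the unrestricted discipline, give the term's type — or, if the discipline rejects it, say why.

not well-typed under unrestricted — fails simple typing
usage: h ×1; r ×1; q (λ-bound) ×1; f (λ-bound) ×1; g (λ-bound) ×1; p (λ-bound) ×1; h1 (λ-bound) ×1; r1 (λ-bound) ×1
use order (left to right): h, f, g, q, h1, p, r, r1
typing: ill-typed: an application expects Str but receives Bool
per-discipline verdicts: ordered ✗ · linear ✗ · affine ✗ · relevant ✗ · unrestricted ✗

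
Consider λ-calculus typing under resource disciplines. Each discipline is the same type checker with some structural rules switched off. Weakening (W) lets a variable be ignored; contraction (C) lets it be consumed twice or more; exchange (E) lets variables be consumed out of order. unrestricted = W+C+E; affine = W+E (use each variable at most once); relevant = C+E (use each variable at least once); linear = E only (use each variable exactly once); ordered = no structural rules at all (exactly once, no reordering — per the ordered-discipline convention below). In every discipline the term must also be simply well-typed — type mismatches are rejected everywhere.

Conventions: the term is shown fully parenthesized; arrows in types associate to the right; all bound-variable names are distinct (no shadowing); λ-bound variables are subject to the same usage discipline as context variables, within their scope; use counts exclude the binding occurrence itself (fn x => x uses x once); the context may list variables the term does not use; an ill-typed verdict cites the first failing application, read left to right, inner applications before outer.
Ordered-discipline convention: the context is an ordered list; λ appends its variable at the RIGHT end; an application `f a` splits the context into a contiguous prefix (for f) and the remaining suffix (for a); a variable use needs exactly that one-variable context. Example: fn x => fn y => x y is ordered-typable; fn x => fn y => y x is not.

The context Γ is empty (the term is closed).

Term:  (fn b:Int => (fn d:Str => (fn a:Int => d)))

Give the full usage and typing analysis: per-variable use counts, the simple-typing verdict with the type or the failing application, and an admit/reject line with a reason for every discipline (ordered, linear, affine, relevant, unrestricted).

usage: b (λ-bound): 0; d (λ-bound): 1; a (λ-bound): 0
order of uses: d
typing: well-typed at Int → Str → Int → Str
ordered ✗ (b, a never used (weakening))
linear ✗ (b, a never used (weakening))
affine ✓ (no duplicate uses among b, d, a)
relevant ✗ (b, a never used (weakening))
unrestricted ✓ (well-typed at Int → Str → Int → Str; no restrictions here)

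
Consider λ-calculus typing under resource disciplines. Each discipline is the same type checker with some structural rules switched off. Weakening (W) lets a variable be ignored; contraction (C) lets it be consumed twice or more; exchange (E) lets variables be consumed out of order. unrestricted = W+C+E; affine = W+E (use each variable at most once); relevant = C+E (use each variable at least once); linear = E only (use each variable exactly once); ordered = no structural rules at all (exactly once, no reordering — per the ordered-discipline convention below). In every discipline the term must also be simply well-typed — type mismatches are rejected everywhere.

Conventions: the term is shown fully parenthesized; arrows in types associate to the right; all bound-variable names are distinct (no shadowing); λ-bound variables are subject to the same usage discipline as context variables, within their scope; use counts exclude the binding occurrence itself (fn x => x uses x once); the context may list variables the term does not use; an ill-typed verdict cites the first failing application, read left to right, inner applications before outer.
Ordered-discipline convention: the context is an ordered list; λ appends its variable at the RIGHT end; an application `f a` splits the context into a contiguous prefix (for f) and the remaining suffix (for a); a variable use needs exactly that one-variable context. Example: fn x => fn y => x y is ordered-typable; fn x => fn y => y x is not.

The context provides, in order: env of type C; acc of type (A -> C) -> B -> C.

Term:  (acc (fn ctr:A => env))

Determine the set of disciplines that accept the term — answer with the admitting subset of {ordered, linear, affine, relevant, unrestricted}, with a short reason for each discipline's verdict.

accepted by: affine, unrestricted
counts: env=1; acc=1; ctr (λ-bound)=0
left-to-right use order: acc, env
typing: well-typed at B -> C
ordered ✗ (ctr never used (weakening))
linear ✗ (ctr never used (weakening))
affine ✓ (no duplicate uses among env, acc, ctr)
relevant ✗ (ctr never used (weakening))
unrestricted ✓ (type-checks (B -> C) and nothing is barred)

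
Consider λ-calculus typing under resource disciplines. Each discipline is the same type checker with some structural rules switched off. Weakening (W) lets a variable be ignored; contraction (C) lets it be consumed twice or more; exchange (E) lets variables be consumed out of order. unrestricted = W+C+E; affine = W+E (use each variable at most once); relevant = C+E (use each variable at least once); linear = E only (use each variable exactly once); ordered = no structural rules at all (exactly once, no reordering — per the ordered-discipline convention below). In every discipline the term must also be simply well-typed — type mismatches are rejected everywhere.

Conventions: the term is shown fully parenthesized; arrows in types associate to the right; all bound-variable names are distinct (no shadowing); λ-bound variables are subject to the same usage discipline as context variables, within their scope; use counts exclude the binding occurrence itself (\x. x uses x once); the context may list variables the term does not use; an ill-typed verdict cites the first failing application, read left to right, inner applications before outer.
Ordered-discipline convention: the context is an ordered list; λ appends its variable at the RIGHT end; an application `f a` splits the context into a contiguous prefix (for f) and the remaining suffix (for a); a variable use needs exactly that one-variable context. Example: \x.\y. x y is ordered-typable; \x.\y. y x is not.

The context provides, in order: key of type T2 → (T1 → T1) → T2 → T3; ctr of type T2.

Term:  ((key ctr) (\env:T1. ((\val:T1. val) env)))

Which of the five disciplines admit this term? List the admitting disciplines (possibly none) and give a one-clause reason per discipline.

admitting disciplines: ordered, linear, affine, relevant, unrestricted
use counts: key: 1; ctr: 1; env [bound]: 1; val [bound]: 1
uses in reading order: key, ctr, val, env
typing: ✓ — T2 → T3
ordered: ✓, key, ctr, env, val: once each, no exchange needed
linear: ✓, single use per variable (key, ctr, env, val)
affine: ✓, key, ctr, env, val: no repeats, contraction unneeded
relevant: ✓, every one of key, ctr, env, val appears
unrestricted: ✓, type-checks (T2 → T3) and nothing is barred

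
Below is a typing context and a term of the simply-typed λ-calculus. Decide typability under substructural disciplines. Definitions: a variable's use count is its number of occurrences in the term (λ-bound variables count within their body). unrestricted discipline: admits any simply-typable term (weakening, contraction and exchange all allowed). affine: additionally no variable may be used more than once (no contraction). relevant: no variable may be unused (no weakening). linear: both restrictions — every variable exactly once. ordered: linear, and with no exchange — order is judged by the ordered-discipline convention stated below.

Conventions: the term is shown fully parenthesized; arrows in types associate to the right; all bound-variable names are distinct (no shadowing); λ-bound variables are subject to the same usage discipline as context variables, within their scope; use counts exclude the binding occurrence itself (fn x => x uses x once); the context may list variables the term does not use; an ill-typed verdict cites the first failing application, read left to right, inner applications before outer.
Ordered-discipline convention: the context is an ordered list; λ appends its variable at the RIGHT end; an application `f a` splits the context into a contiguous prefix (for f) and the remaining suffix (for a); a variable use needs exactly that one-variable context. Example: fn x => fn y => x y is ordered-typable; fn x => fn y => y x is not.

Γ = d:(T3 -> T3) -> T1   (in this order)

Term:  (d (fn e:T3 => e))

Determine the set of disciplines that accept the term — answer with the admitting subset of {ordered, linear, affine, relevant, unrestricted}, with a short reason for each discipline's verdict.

accepted by: ordered, linear, affine, relevant, unrestricted
usage: d: 1×, e [bound]: 1×
left-to-right use order: d, e
typing: well-typed at T1
ordered: ✓ — one use each (d, e); ordered split holds
linear: ✓ — each of d, e used exactly once
affine: ✓ — d, e: no repeats, contraction unneeded
relevant: ✓ — at least one use each (d, e)
unrestricted: ✓ — simply typable at T1; W, C, E all held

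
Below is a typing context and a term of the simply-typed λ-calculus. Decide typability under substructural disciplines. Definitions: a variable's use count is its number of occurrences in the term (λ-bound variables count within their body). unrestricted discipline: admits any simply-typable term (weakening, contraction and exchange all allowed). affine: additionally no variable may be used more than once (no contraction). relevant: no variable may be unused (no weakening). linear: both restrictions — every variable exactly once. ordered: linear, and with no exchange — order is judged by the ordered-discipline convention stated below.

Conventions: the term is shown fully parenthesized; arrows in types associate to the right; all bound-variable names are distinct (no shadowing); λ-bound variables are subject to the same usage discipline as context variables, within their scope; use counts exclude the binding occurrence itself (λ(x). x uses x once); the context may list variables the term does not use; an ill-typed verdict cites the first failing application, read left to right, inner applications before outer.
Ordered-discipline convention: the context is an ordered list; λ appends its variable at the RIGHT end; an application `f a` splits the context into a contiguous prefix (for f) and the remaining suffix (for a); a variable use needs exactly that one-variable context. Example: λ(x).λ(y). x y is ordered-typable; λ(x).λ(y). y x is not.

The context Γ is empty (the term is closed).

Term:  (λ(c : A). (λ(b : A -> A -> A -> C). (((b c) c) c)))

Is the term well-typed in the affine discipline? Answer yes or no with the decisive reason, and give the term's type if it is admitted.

no — needs contraction — c ×3
variable uses: c (bound): 3; b (bound): 1
uses in reading order: b, c, c, c
typing: ✓ — A -> (A -> A -> A -> C) -> C
per-discipline verdicts: ordered ✗; linear ✗; affine ✗; relevant ✓; unrestricted ✓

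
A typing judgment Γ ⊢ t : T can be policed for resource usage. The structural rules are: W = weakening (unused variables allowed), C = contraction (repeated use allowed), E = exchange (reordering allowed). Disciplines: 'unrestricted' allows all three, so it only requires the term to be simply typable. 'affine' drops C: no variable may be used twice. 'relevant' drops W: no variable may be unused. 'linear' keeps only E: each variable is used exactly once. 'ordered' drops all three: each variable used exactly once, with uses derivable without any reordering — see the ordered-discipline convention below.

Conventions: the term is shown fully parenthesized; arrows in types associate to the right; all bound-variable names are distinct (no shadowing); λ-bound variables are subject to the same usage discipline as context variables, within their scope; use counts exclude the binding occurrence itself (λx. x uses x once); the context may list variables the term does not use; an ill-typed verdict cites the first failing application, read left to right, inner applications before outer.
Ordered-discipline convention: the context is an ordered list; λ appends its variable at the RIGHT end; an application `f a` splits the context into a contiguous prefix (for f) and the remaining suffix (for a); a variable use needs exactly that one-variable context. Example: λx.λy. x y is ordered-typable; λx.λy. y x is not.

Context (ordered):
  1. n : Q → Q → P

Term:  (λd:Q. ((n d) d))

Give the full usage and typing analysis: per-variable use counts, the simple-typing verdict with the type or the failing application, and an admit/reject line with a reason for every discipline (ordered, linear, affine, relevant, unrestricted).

use counts: n=1, d (λ-bound)=2
left-to-right use order: n, d, d
typing: well-typed at Q → P
ordered: ✗, needs contraction — d ×2
linear: ✗, needs contraction — d ×2
affine: ✗, needs contraction — d ×2
relevant: ✓, at least one use each (n, d)
unrestricted: ✓, simply typable at Q → P; W, C, E all held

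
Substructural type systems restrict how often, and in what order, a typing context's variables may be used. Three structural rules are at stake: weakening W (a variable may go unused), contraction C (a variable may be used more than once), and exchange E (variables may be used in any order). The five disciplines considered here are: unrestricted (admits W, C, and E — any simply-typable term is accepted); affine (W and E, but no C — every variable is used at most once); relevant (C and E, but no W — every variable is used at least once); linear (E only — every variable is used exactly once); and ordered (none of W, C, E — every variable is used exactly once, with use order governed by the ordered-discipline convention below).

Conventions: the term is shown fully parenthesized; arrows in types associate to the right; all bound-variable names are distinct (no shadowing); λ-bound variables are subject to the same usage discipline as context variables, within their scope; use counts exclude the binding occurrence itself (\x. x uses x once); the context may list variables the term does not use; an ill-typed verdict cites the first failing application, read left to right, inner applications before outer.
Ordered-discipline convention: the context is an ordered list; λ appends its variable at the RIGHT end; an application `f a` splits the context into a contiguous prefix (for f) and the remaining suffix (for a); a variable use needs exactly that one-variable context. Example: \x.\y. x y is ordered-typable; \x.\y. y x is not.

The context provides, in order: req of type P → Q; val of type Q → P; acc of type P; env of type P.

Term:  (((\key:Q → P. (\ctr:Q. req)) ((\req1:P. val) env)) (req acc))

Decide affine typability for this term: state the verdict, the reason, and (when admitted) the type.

no — repeated use of req ×2
variable uses: req=2; val=1; acc=1; env=1; key (λ-bound)=0; ctr (λ-bound)=0; req1 (λ-bound)=0
left-to-right use order: req, val, env, req, acc
typing: the term checks, with type P → Q
summary: ordered ✗; linear ✗; affine ✗; relevant ✗; unrestricted ✓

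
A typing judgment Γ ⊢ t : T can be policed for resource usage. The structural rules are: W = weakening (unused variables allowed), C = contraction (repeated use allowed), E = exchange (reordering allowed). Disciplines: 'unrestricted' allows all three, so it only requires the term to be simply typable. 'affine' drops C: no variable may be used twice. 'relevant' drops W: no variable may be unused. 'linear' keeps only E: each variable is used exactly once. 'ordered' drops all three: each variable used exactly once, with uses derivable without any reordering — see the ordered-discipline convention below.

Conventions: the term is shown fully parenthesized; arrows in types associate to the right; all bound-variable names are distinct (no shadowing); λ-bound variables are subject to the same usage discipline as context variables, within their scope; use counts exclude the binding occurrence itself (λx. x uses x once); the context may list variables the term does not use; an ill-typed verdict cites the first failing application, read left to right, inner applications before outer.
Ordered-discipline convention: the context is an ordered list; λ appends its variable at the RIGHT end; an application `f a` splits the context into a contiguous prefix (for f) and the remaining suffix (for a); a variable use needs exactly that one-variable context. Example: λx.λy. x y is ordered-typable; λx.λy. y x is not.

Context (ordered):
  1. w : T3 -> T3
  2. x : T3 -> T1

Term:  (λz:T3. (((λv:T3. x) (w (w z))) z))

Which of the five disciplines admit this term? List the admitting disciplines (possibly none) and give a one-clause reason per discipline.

admitted by: unrestricted
usage: w=2, x=1, z (λ-bound)=2, v (λ-bound)=0
order of uses: x, w, w, z, z
typing: the term checks, with type T3 -> T1
ordered: ✗, repeated use of w ×2, z ×2; v never used (weakening)
linear: ✗, repeated use of w ×2, z ×2; v never used (weakening)
affine: ✗, repeated use of w ×2, z ×2
relevant: ✗, v never used (weakening)
unrestricted: ✓, typability at T3 -> T1 is all that's needed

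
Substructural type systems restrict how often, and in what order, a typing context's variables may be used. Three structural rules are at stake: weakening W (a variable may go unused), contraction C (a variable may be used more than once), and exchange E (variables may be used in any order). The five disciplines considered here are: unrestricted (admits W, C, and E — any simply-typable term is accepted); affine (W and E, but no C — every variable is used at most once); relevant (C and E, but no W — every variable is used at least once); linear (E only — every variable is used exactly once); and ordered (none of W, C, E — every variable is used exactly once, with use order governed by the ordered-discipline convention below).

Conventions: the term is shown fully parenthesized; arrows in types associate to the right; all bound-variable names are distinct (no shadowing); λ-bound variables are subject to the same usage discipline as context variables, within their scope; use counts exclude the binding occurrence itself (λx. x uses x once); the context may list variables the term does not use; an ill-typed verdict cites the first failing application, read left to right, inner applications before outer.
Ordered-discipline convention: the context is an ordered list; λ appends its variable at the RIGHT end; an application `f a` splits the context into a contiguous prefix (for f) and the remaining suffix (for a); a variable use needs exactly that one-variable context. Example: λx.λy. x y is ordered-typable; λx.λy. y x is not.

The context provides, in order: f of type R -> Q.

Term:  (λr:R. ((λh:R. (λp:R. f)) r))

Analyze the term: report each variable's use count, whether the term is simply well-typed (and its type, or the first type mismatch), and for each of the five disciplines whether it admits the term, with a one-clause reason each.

use counts: f: 1; r (bound): 1; h (bound): 0; p (bound): 0
uses in reading order: f, r
typing: well-typed — term : R -> R -> R -> Q
ordered: ✗, unused: h, p — weakening required
linear: ✗, unused: h, p — weakening required
affine: ✓, no duplicate uses among f, r, h, p
relevant: ✗, unused: h, p — weakening required
unrestricted: ✓, typability at R -> R -> R -> Q is all that's needed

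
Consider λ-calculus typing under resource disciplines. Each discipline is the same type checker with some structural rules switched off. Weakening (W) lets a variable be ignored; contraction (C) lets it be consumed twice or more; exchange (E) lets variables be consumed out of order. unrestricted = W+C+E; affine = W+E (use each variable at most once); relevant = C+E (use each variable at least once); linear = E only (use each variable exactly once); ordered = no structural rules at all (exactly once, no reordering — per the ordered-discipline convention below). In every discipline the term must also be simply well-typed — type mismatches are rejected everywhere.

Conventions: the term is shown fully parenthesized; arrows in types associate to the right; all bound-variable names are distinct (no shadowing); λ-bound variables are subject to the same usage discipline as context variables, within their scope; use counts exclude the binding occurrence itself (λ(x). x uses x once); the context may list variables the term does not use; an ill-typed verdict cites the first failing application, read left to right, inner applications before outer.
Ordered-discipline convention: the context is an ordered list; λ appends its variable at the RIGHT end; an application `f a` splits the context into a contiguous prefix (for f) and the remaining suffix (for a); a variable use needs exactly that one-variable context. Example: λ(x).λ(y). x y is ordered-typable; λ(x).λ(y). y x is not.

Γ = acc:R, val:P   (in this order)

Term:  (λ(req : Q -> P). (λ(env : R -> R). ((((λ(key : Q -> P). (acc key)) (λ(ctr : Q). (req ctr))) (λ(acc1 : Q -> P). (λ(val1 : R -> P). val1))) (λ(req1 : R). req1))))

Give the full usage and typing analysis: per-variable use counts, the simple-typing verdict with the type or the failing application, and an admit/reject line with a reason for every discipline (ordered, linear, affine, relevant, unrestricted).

use counts: acc=1, val=0, req (λ-bound)=1, env (λ-bound)=0, key (λ-bound)=1, ctr (λ-bound)=1, acc1 (λ-bound)=0, val1 (λ-bound)=1, req1 (λ-bound)=1
uses in reading order: acc, key, req, ctr, val1, req1
typing: ill-typed: applying a non-function (R)
ordered ✗ (fails simple typing)
linear ✗ (a type mismatch blocks all five)
affine ✗ (the type mismatch rejects it)
relevant ✗ (not simply typable)
unrestricted ✗ (fails simple typing)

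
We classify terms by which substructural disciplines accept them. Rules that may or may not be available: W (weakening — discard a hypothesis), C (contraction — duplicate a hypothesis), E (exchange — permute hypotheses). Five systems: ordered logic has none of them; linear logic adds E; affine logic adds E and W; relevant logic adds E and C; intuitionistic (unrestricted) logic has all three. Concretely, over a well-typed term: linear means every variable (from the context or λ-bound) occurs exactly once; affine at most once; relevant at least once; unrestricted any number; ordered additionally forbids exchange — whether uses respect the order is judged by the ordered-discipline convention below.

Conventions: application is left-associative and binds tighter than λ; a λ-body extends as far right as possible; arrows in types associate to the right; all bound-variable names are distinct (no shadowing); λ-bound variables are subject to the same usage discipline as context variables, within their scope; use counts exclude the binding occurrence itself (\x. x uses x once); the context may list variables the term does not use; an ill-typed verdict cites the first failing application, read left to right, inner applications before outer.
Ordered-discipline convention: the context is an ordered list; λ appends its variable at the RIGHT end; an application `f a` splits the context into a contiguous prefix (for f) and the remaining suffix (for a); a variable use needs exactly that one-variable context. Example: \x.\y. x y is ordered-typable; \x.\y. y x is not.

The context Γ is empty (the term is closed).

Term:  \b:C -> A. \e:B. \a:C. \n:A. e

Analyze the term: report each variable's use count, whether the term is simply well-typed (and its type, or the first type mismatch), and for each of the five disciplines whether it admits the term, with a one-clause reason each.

counts: b [bound]: 0×, e [bound]: 1×, a [bound]: 0×, n [bound]: 0×
use order (left to right): e
typing: ✓ — (C -> A) -> B -> C -> A -> B
ordered: ✗ — unused: b, a, n — weakening required
linear: ✗ — unused: b, a, n — weakening required
affine: ✓ — b, e, a, n: no repeats, contraction unneeded
relevant: ✗ — unused: b, a, n — weakening required
unrestricted: ✓ — simply typable at (C -> A) -> B -> C -> A -> B; W, C, E all held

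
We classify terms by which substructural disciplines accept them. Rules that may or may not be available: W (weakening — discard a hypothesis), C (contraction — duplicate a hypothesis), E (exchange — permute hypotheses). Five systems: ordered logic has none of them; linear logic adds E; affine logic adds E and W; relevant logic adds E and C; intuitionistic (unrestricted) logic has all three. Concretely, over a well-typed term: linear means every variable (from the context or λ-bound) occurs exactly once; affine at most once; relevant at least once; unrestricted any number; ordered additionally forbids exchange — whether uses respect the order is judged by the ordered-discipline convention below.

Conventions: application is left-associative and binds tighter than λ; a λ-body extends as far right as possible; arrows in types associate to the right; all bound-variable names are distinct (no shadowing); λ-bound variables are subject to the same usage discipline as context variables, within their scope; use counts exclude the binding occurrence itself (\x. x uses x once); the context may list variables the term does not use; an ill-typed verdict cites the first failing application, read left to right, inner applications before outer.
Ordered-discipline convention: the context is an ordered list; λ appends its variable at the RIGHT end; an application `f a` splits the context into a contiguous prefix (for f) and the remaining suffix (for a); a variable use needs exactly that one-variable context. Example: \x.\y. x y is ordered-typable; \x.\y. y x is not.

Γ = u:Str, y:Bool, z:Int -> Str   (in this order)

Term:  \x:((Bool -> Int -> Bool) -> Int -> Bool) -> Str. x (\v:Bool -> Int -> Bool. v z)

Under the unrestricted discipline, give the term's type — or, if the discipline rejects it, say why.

not well-typed under unrestricted — the type mismatch rejects it
variable uses: u ×0; y ×0; z ×1; x [bound] ×1; v [bound] ×1
order of uses: x, v, z
typing: ill-typed: argument of type Int -> Str where Bool is required
across the five disciplines: ordered ✗ · linear ✗ · affine ✗ · relevant ✗ · unrestricted ✗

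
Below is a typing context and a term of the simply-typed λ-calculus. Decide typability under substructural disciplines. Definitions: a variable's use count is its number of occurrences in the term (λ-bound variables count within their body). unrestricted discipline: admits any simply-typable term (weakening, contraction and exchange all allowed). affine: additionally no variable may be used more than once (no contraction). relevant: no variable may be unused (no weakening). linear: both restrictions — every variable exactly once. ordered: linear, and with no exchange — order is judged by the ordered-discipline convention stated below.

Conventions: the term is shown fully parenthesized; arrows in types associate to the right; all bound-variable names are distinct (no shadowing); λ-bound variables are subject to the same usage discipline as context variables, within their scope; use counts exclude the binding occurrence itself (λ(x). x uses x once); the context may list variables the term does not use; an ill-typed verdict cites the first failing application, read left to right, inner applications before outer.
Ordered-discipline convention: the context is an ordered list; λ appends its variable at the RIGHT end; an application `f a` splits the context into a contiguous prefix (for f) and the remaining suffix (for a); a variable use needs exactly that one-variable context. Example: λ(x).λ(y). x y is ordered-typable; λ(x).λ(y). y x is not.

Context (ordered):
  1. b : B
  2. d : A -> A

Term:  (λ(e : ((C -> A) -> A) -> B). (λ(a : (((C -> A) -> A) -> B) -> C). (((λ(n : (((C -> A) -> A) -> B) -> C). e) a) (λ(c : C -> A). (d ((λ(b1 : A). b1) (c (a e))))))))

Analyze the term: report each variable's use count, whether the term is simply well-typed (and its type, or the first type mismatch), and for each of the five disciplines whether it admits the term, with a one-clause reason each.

counts: b: 0; d: 1; e (bound): 2; a (bound): 2; n (bound): 0; c (bound): 1; b1 (bound): 1
order of uses: e, a, d, b1, c, a, e
typing: ✓ — (((C -> A) -> A) -> B) -> ((((C -> A) -> A) -> B) -> C) -> B
ordered: ✗, repeated use of e ×2, a ×2; unused: b, n — weakening required
linear: ✗, repeated use of e ×2, a ×2; unused: b, n — weakening required
affine: ✗, repeated use of e ×2, a ×2
relevant: ✗, unused: b, n — weakening required
unrestricted: ✓, type-checks ((((C -> A) -> A) -> B) -> ((((C -> A) -> A) -> B) -> C) -> B) and nothing is barred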